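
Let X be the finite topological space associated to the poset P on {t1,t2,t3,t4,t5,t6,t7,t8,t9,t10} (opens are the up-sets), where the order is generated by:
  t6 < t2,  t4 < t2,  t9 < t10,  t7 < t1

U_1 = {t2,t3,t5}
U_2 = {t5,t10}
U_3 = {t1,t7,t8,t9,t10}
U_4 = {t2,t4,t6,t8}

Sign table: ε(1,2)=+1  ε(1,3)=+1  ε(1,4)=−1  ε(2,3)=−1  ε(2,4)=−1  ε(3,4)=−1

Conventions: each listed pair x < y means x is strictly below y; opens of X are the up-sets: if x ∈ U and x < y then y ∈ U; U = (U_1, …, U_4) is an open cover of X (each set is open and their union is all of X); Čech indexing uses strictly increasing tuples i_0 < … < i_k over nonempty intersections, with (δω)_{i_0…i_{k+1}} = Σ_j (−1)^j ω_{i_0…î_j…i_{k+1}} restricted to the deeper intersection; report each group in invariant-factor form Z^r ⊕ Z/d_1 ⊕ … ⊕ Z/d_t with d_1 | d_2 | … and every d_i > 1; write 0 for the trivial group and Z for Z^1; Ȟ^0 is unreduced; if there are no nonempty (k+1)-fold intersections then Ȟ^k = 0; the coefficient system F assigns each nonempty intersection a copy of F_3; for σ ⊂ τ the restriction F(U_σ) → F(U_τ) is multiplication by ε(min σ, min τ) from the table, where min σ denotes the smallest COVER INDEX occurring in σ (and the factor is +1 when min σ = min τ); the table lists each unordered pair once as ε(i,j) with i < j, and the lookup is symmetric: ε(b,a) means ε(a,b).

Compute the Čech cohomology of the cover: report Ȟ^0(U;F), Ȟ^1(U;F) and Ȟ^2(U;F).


nonempty overlaps:
  U12={t5} U14={t2} U23={t10} U34={t8}
C dims 4,4; δ0: rk_F3 4
degree 0: 4−4−0 = 0 → Ȟ^0 ≅ 0
degree 1: 4−0−4 = 0 → Ȟ^1 ≅ 0
degree 2: 0−0−0 = 0 → Ȟ^2 ≅ 0

Ȟ^0 = 0, Ȟ^1 = 0, Ȟ^2 = 0


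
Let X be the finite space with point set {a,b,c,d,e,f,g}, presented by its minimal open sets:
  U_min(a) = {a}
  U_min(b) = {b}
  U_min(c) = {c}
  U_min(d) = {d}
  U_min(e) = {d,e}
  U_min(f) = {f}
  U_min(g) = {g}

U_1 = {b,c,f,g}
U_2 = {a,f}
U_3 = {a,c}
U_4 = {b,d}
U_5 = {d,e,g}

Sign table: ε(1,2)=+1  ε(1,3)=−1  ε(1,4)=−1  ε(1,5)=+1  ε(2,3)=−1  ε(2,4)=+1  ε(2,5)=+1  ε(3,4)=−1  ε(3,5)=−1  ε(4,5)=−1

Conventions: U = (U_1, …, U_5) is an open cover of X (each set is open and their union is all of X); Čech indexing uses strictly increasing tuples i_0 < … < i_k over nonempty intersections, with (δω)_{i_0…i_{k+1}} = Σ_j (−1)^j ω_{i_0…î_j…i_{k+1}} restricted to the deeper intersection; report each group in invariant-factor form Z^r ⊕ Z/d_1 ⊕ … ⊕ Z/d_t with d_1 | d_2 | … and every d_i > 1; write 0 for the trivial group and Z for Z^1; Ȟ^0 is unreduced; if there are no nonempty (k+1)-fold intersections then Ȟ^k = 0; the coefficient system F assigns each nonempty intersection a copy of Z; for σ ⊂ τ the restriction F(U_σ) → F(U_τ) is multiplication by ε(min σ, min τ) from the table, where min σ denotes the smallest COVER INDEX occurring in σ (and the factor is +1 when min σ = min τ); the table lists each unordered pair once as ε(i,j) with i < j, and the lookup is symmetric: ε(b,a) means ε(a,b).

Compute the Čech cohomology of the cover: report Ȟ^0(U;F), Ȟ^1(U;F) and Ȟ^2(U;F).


intersection data:
  U12={f} U13={c} U14={b} U15={g} U23={a} U45={d}
C dims 5,6; δ0: rk 4, SNF 1^4
Ȟ^0 = (5 − 4) − 0 = 1, so Ȟ^0 ≅ Z
Ȟ^1 = (6 − 0) − 4 = 2, so Ȟ^1 ≅ Z^2
Ȟ^2 = (0 − 0) − 0 = 0, so Ȟ^2 ≅ 0

Ȟ^0 = Z,  Ȟ^1 = Z^2,  Ȟ^2 = 0


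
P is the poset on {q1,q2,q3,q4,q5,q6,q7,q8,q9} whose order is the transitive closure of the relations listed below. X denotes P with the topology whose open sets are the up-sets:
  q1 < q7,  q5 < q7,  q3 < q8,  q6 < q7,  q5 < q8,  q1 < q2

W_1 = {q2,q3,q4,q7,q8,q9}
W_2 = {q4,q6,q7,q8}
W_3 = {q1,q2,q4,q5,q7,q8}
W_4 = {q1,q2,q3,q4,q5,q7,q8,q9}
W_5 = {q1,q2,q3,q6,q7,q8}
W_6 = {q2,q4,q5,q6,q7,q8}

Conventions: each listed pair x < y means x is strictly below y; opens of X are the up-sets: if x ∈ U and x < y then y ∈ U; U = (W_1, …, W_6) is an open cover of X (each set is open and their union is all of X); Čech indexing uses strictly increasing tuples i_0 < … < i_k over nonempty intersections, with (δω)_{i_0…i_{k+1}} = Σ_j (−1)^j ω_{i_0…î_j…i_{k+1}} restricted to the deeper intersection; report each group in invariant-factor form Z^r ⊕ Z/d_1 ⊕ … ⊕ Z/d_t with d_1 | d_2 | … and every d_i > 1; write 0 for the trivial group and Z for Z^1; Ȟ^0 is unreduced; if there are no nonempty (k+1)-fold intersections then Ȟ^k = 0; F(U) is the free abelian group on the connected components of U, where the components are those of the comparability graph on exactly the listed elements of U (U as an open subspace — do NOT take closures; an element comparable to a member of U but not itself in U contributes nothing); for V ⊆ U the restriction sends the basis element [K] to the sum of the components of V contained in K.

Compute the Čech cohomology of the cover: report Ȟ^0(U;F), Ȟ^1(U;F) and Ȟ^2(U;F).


Ȟ^0 ≅ Z^3, Ȟ^1 ≅ 0, Ȟ^2 ≅ 0

nonempty overlaps:
  W12={q4,q7,q8} W13={q2,q4,q7,q8} W14={q2,q3,q4,q7,q8,q9} W15={q2,q3,q7,q8} W16={q2,q4,q7,q8} W23={q4,q7,q8} W24={q4,q7,q8} W25={q6,q7,q8} W26={q4,q6,q7,q8} W34={q1,q2,q4,q5,q7,q8} W35={q1,q2,q7,q8} W36={q2,q4,q5,q7,q8} W45={q1,q2,q3,q7,q8} W46={q2,q4,q5,q7,q8} W56={q2,q6,q7,q8}
  W123={q4,q7,q8} W124={q4,q7,q8} W125={q7,q8} W126={q4,q7,q8} W134={q2,q4,q7,q8} W135={q2,q7,q8} W136={q2,q4,q7,q8} W145={q2,q3,q7,q8} W146={q2,q4,q7,q8} W156={q2,q7,q8} W234={q4,q7,q8} W235={q7,q8} W236={q4,q7,q8} W245={q7,q8} W246={q4,q7,q8} W256={q6,q7,q8} W345={q1,q2,q7,q8} W346={q2,q4,q5,q7,q8} W356={q2,q7,q8} W456={q2,q7,q8}
  W1234={q4,q7,q8} W1235={q7,q8} W1236={q4,q7,q8} W1245={q7,q8} W1246={q4,q7,q8} W1256={q7,q8} W1345={q2,q7,q8} W1346={q2,q4,q7,q8} W1356={q2,q7,q8} W1456={q2,q7,q8} W2345={q7,q8} W2346={q4,q7,q8} W2356={q7,q8} W2456={q7,q8} W3456={q2,q7,q8}
  W12345={q7,q8} W12346={q4,q7,q8} W12356={q7,q8} W12456={q7,q8} W13456={q2,q7,q8} W23456={q7,q8}
  W123456={q7,q8}
components per intersection:
  W1: {q2} {q3,q8} {q4} {q7} {q9}
  W2: {q4} {q6,q7} {q8}
  W3: {q1,q2,q5,q7,q8} {q4}
  W4: {q1,q2,q3,q5,q7,q8} {q4} {q9}
  W5: {q1,q2,q6,q7} {q3,q8}
  W6: {q2} {q4} {q5,q6,q7,q8}
  W12: {q4} {q7} {q8}
  W13: {q2} {q4} {q7} {q8}
  W14: {q2} {q3,q8} {q4} {q7} {q9}
  W15: {q2} {q3,q8} {q7}
  W16: {q2} {q4} {q7} {q8}
  W23: {q4} {q7} {q8}
  W24: {q4} {q7} {q8}
  W25: {q6,q7} {q8}
  W26: {q4} {q6,q7} {q8}
  W34: {q1,q2,q5,q7,q8} {q4}
  W35: {q1,q2,q7} {q8}
  W36: {q2} {q4} {q5,q7,q8}
  W45: {q1,q2,q7} {q3,q8}
  W46: {q2} {q4} {q5,q7,q8}
  W56: {q2} {q6,q7} {q8}
  W123: {q4} {q7} {q8}
  W124: {q4} {q7} {q8}
  W125: {q7} {q8}
  W126: {q4} {q7} {q8}
  W134: {q2} {q4} {q7} {q8}
  W135: {q2} {q7} {q8}
  W136: {q2} {q4} {q7} {q8}
  W145: {q2} {q3,q8} {q7}
  W146: {q2} {q4} {q7} {q8}
  W156: {q2} {q7} {q8}
  W234: {q4} {q7} {q8}
  W235: {q7} {q8}
  W236: {q4} {q7} {q8}
  W245: {q7} {q8}
  W246: {q4} {q7} {q8}
  W256: {q6,q7} {q8}
  W345: {q1,q2,q7} {q8}
  W346: {q2} {q4} {q5,q7,q8}
  W356: {q2} {q7} {q8}
  W456: {q2} {q7} {q8}
  W1234: {q4} {q7} {q8}
  W1235: {q7} {q8}
  W1236: {q4} {q7} {q8}
  W1245: {q7} {q8}
  W1246: {q4} {q7} {q8}
  W1256: {q7} {q8}
  W1345: {q2} {q7} {q8}
  W1346: {q2} {q4} {q7} {q8}
  W1356: {q2} {q7} {q8}
  W1456: {q2} {q7} {q8}
  W2345: {q7} {q8}
  W2346: {q4} {q7} {q8}
  W2356: {q7} {q8}
  W2456: {q7} {q8}
  W3456: {q2} {q7} {q8}
  W12345: {q7} {q8}
  W12346: {q4} {q7} {q8}
  W12356: {q7} {q8}
  W12456: {q7} {q8}
  W13456: {q2} {q7} {q8}
  W23456: {q7} {q8}
  W123456: {q7} {q8}
C dims 18,45,58,40; δ0: rk 15, SNF 1^15; δ1: rk 30, SNF 1^30; δ2: rk 28, SNF 1^28
degree 0: 18−15−0 = 3 → Ȟ^0 ≅ Z^3
degree 1: 45−30−15 = 0 → Ȟ^1 ≅ 0
degree 2: 58−28−30 = 0 → Ȟ^2 ≅ 0


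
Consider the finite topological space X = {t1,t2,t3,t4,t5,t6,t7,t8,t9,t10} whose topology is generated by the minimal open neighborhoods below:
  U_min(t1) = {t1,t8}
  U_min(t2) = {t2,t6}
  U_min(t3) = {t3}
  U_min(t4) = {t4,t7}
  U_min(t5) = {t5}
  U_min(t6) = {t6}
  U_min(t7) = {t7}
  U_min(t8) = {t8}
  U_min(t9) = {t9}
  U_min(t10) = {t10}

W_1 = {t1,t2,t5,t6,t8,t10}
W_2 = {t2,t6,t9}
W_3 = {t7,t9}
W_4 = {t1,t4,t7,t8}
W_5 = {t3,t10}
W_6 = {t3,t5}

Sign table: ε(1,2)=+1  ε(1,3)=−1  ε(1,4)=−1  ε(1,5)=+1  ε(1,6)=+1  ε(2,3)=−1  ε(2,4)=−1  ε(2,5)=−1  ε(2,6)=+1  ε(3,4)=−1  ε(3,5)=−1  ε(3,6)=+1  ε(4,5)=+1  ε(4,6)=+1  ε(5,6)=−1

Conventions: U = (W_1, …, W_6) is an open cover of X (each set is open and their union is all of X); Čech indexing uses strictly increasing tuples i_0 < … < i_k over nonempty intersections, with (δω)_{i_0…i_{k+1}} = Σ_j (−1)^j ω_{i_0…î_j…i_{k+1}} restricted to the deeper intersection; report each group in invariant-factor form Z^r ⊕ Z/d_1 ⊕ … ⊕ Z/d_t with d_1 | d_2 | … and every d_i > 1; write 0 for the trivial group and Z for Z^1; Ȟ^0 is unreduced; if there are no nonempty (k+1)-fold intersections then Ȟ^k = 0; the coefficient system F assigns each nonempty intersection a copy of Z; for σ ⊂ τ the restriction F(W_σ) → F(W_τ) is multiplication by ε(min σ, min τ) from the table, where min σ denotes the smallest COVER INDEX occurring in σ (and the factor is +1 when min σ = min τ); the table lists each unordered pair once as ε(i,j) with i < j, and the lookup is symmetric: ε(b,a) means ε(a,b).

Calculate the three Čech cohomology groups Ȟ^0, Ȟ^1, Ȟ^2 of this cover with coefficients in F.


Ȟ^0 = 0, Ȟ^1 = Z ⊕ Z/2 and Ȟ^2 = 0

nonempty intersections:
  W12={t2,t6} W14={t1,t8} W15={t10} W16={t5} W23={t9} W34={t7} W56={t3}
C dims 6,7; δ0: rk 6, SNF 1^5·2
Ȟ^0: (6−6)−0=0 ⇒ 0
Ȟ^1: (7−0)−6=1 plus torsion [2] ⇒ Z ⊕ Z/2
Ȟ^2: (0−0)−0=0 ⇒ 0


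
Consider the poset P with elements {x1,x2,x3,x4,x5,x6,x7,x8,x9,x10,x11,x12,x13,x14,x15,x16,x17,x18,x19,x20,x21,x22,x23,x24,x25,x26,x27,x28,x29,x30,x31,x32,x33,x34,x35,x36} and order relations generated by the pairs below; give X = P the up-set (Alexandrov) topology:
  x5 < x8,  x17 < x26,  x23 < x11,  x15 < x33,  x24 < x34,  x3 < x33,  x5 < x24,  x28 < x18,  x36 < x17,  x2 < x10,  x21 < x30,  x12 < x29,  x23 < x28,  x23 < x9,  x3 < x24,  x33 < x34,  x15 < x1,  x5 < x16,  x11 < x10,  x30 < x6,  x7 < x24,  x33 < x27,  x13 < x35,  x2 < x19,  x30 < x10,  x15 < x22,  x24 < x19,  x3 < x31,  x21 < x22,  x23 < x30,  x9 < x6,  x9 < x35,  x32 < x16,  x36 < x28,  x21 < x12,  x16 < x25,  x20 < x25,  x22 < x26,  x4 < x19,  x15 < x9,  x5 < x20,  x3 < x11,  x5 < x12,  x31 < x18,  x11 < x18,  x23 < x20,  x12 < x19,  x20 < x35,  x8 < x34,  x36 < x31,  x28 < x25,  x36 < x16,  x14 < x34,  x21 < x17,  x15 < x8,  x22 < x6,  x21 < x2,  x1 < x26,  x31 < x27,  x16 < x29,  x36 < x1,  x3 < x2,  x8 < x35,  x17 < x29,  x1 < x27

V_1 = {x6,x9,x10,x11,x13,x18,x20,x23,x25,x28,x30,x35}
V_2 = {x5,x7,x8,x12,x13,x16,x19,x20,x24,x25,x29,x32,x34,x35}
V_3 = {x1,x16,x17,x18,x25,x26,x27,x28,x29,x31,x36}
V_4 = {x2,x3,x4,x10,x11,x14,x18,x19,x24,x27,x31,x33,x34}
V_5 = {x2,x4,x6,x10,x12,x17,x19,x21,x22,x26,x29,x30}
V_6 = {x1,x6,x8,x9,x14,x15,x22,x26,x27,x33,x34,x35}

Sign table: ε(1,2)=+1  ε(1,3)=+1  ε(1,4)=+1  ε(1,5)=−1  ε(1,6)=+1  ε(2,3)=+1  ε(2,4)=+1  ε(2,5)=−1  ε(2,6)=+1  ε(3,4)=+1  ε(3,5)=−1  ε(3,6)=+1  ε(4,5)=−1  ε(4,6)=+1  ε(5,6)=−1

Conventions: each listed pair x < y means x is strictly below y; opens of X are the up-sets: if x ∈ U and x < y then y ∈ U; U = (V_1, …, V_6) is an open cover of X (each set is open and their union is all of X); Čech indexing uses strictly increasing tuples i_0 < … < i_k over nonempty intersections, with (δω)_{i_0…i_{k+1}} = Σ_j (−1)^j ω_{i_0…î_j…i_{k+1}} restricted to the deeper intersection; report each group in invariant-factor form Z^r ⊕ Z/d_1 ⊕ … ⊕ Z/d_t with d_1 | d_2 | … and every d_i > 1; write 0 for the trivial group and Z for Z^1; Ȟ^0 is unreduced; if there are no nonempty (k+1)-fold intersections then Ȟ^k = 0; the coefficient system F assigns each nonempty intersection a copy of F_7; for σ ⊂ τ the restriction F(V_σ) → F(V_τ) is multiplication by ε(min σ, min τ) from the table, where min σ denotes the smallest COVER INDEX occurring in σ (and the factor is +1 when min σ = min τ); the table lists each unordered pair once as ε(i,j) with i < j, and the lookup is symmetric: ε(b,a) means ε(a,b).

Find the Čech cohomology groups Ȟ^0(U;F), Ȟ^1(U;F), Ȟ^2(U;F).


nerve of the cover:
  V12={x13,x20,x25,x35} V13={x18,x25,x28} V14={x10,x11,x18} V15={x6,x10,x30} V16={x6,x9,x35} V23={x16,x25,x29} V24={x19,x24,x34} V25={x12,x19,x29} V26={x8,x34,x35} V34={x18,x27,x31} V35={x17,x26,x29} V36={x1,x26,x27} V45={x2,x4,x10,x19} V46={x14,x27,x33,x34} V56={x6,x22,x26}
  V123={x25} V126={x35} V134={x18} V145={x10} V156={x6} V235={x29} V245={x19} V246={x34} V346={x27} V356={x26}
C dims 6,15,10; δ0: rk_F7 5; δ1: rk_F7 10
Ȟ^0 = (6 − 5) − 0 = 1, so Ȟ^0 ≅ Z/7
Ȟ^1 = (15 − 10) − 5 = 0, so Ȟ^1 ≅ 0
Ȟ^2 = (10 − 0) − 10 = 0, so Ȟ^2 ≅ 0

Ȟ^0 = Z/7,  Ȟ^1 = 0,  Ȟ^2 = 0


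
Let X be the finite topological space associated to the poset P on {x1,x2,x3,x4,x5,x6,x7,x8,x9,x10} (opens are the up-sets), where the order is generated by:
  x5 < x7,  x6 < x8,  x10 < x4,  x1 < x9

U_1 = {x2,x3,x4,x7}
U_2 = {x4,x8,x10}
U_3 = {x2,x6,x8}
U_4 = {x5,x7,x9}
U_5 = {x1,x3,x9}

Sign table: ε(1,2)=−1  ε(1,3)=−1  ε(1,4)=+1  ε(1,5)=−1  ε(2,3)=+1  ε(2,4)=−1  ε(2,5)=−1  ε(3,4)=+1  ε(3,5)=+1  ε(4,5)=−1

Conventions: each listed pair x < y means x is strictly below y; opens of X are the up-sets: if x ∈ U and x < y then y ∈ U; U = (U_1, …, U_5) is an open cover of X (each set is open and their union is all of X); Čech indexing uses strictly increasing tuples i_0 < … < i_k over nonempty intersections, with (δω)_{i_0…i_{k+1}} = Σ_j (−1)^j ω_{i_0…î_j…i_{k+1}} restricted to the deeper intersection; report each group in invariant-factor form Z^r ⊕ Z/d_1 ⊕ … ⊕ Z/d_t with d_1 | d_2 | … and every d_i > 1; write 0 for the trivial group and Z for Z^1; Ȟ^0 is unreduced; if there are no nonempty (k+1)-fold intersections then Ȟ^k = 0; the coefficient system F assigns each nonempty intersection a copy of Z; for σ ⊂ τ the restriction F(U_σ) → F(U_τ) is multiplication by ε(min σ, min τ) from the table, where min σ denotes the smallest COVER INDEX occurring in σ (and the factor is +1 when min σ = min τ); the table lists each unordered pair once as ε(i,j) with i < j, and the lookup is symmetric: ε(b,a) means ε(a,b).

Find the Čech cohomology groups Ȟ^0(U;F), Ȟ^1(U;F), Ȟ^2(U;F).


nonempty intersections:
  U12={x4} U13={x2} U14={x7} U15={x3} U23={x8} U45={x9}
C dims 5,6; δ0: rk 4, SNF 1^4
Ȟ^0: (5−4)−0=1 ⇒ Z
Ȟ^1: (6−0)−4=2 ⇒ Z^2
Ȟ^2: (0−0)−0=0 ⇒ 0

Ȟ^0 = Z, Ȟ^1 = Z^2 and Ȟ^2 = 0


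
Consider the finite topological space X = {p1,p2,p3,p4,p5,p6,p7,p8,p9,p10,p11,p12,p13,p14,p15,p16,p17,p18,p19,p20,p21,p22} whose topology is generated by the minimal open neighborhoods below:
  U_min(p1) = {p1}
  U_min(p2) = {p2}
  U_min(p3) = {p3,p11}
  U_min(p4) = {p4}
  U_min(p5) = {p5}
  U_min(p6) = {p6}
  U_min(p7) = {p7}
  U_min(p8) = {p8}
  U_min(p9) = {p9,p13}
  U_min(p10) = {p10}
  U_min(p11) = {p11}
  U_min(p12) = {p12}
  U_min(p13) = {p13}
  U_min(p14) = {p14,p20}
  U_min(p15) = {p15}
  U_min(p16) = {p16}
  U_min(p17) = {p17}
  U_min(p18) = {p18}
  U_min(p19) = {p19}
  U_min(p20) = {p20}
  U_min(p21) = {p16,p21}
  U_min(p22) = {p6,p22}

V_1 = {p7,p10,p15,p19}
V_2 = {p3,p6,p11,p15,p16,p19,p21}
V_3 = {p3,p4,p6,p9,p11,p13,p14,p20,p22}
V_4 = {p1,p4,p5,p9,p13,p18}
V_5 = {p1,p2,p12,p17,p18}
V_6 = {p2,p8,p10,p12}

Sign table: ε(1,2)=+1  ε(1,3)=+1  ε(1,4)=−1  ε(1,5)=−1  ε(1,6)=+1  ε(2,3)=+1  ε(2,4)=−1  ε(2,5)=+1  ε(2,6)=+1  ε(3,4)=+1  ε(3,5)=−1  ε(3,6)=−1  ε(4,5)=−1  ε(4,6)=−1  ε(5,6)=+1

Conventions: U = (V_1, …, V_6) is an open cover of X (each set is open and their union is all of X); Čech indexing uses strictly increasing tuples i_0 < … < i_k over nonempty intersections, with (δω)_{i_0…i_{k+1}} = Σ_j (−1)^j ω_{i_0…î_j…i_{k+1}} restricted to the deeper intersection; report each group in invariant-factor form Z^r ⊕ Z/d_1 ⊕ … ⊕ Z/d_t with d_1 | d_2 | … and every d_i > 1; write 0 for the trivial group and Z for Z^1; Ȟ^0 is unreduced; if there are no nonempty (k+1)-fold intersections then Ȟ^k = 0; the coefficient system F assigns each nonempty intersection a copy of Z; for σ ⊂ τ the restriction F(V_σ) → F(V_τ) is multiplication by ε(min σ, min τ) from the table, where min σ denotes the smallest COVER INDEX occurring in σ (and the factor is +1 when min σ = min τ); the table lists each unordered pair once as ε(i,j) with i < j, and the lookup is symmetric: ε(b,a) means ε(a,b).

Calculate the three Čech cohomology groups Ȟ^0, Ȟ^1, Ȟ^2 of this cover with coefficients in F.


Ȟ^0 ≅ 0, Ȟ^1 ≅ Z/2, Ȟ^2 ≅ 0

nonempty overlaps:
  V12={p15,p19} V16={p10} V23={p3,p6,p11} V34={p4,p9,p13} V45={p1,p18} V56={p2,p12}
C dims 6,6; δ0: rk 6, SNF 1^5·2
degree 0: 6−6−0 = 0 → Ȟ^0 ≅ 0
degree 1: 6−0−6 = 0 plus torsion [2] → Ȟ^1 ≅ Z/2
degree 2: 0−0−0 = 0 → Ȟ^2 ≅ 0


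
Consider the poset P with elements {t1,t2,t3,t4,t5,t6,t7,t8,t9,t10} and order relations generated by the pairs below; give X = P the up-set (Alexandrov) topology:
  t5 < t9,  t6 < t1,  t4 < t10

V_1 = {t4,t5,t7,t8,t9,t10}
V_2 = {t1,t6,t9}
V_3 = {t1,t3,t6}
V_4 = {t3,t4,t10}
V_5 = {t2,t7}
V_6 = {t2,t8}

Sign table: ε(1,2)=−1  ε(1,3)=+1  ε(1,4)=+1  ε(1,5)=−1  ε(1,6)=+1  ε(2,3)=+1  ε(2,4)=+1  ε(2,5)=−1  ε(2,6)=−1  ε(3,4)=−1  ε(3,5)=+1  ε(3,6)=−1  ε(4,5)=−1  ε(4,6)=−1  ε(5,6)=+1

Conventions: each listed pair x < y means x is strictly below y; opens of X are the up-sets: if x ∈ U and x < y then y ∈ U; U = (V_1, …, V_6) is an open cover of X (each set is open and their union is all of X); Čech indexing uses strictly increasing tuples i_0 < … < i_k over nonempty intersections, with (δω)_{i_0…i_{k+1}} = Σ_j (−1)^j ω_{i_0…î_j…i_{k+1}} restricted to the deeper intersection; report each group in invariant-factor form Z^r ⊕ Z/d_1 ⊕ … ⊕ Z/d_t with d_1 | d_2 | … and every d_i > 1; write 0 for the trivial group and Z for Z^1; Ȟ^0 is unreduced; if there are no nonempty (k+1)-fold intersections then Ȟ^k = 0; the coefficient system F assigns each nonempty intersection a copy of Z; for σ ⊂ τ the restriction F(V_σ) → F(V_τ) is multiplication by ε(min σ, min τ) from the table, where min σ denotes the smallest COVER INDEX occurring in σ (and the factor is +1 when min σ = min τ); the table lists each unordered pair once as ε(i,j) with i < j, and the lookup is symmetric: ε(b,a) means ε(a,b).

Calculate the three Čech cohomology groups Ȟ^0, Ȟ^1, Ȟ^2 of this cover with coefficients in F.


nerve simplices:
  V12={t9} V14={t4,t10} V15={t7} V16={t8} V23={t1,t6} V34={t3} V56={t2}
C dims 6,7; δ0: rk 6, SNF 1^5·2
degree 0: 6−6−0 = 0 → Ȟ^0 ≅ 0
degree 1: 7−0−6 = 1 plus torsion [2] → Ȟ^1 ≅ Z ⊕ Z/2
degree 2: 0−0−0 = 0 → Ȟ^2 ≅ 0

Ȟ^0(U;F) ≅ 0, Ȟ^1(U;F) ≅ Z ⊕ Z/2 and Ȟ^2(U;F) ≅ 0


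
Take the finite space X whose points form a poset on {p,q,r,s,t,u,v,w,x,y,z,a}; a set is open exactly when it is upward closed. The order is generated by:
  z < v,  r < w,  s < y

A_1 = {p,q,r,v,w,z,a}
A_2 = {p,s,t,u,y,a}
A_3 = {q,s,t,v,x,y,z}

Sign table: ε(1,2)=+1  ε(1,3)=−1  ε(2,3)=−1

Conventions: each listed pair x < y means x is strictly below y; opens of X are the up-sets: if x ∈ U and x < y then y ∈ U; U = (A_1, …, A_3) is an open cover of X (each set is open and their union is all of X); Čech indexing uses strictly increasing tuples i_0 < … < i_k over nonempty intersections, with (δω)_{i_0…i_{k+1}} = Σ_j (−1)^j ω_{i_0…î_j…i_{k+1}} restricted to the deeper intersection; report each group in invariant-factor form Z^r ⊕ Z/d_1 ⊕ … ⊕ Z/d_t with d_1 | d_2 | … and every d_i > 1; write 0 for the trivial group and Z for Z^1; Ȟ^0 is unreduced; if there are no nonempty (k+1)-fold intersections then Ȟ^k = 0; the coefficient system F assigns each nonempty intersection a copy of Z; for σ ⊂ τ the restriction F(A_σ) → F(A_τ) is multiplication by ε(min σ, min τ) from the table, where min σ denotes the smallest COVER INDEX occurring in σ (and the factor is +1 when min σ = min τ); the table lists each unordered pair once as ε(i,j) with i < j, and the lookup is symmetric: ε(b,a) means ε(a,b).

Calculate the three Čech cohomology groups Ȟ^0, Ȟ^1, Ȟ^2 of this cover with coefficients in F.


Ȟ^0 ≅ Z,  Ȟ^1 ≅ Z,  Ȟ^2 ≅ 0

cover nerve:
  A12={p,a} A13={q,v,z} A23={s,t,y}
C dims 3,3; δ0: rk 2, SNF 1^2
Ȟ^0: (3−2)−0=1 ⇒ Z
Ȟ^1: (3−0)−2=1 ⇒ Z
Ȟ^2: (0−0)−0=0 ⇒ 0


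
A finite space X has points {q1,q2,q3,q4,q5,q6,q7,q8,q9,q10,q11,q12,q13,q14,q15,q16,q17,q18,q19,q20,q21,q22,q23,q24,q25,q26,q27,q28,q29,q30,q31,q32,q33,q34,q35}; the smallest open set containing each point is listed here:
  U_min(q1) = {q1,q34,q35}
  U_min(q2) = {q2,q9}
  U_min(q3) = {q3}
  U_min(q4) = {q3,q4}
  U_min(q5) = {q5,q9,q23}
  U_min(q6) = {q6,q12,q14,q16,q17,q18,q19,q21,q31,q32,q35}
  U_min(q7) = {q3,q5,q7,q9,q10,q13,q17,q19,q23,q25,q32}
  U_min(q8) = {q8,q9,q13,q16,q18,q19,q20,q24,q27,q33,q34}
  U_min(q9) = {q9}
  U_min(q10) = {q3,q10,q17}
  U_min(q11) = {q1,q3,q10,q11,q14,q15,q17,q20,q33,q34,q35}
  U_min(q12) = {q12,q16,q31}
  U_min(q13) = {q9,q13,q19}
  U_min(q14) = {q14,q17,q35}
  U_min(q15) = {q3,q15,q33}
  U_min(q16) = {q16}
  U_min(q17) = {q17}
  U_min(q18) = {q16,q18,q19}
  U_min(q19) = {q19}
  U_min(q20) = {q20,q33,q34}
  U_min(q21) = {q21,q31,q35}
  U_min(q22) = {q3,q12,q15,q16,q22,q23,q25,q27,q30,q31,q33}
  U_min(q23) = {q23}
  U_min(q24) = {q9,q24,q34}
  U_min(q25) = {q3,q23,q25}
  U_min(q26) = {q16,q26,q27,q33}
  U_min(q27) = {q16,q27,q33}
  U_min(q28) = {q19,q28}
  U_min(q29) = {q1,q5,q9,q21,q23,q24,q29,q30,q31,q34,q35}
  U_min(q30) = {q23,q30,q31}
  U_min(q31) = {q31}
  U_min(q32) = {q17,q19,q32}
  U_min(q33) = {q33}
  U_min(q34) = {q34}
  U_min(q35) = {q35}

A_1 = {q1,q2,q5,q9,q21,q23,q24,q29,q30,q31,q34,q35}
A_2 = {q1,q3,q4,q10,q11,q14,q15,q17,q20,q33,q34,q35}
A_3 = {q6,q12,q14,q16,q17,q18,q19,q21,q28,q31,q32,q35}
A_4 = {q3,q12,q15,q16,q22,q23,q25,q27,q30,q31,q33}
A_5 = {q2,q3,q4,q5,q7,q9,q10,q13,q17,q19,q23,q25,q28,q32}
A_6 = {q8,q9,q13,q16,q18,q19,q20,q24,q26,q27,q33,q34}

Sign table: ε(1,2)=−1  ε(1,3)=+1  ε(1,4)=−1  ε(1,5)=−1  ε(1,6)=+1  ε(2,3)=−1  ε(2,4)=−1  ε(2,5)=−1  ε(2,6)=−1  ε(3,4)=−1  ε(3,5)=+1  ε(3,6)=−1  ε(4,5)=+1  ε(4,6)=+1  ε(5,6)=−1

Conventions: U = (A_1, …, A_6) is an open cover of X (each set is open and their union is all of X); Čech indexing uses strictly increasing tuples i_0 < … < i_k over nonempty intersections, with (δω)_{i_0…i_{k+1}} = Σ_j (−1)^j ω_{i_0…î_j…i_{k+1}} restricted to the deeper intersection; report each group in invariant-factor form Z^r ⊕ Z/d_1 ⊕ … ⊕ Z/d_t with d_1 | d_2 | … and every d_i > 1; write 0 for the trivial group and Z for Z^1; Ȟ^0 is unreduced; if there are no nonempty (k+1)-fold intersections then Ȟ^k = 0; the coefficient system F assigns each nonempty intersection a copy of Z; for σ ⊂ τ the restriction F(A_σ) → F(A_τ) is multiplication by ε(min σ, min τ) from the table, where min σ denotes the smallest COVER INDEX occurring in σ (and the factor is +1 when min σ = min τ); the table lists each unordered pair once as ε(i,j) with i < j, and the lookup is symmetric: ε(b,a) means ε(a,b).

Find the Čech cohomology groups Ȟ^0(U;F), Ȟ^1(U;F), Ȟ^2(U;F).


Ȟ^0(U;F) ≅ 0,  Ȟ^1(U;F) ≅ Z/2,  Ȟ^2(U;F) ≅ Z

nonempty overlaps:
  A12={q1,q34,q35} A13={q21,q31,q35} A14={q23,q30,q31} A15={q2,q5,q9,q23} A16={q9,q24,q34} A23={q14,q17,q35} A24={q3,q15,q33} A25={q3,q4,q10,q17} A26={q20,q33,q34} A34={q12,q16,q31} A35={q17,q19,q28,q32} A36={q16,q18,q19} A45={q3,q23,q25} A46={q16,q27,q33} A56={q9,q13,q19}
  A123={q35} A126={q34} A134={q31} A145={q23} A156={q9} A235={q17} A245={q3} A246={q33} A346={q16} A356={q19}
C dims 6,15,10; δ0: rk 6, SNF 1^5·2; δ1: rk 9, SNF 1^9
degree 0: 6−6−0 = 0 → Ȟ^0 ≅ 0
degree 1: 15−9−6 = 0 plus torsion [2] → Ȟ^1 ≅ Z/2
degree 2: 10−0−9 = 1 → Ȟ^2 ≅ Z


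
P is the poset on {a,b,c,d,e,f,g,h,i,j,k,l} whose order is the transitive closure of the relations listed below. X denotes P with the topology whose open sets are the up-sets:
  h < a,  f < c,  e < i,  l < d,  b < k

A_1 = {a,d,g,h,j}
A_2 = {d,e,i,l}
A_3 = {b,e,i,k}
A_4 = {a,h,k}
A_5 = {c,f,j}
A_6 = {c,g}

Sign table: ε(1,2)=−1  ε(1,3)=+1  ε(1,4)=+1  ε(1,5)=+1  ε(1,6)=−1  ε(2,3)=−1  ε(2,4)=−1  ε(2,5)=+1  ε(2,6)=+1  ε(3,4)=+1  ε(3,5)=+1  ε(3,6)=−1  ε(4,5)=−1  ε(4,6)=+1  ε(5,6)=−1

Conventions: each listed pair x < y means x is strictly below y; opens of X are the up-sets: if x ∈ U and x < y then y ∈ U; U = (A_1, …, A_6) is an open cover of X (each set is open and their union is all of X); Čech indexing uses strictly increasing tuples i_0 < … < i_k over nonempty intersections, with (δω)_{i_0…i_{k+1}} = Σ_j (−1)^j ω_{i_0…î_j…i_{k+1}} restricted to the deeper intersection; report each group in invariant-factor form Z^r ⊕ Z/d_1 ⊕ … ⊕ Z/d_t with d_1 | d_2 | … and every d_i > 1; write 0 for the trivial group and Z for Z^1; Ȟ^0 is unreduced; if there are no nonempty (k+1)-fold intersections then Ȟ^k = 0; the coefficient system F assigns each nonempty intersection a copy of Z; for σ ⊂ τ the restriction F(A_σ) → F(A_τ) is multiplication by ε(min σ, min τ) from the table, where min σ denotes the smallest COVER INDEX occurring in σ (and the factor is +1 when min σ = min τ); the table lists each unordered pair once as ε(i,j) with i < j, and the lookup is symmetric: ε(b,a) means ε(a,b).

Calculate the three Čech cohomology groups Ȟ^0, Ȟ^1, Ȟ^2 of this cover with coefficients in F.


intersection data:
  A12={d} A14={a,h} A15={j} A16={g} A23={e,i} A34={k} A56={c}
C dims 6,7; δ0: rk 5, SNF 1^5
Ȟ^0 = (6 − 5) − 0 = 1, so Ȟ^0 ≅ Z
Ȟ^1 = (7 − 0) − 5 = 2, so Ȟ^1 ≅ Z^2
Ȟ^2 = (0 − 0) − 0 = 0, so Ȟ^2 ≅ 0

Ȟ^0(U;F) ≅ Z, Ȟ^1(U;F) ≅ Z^2, Ȟ^2(U;F) ≅ 0


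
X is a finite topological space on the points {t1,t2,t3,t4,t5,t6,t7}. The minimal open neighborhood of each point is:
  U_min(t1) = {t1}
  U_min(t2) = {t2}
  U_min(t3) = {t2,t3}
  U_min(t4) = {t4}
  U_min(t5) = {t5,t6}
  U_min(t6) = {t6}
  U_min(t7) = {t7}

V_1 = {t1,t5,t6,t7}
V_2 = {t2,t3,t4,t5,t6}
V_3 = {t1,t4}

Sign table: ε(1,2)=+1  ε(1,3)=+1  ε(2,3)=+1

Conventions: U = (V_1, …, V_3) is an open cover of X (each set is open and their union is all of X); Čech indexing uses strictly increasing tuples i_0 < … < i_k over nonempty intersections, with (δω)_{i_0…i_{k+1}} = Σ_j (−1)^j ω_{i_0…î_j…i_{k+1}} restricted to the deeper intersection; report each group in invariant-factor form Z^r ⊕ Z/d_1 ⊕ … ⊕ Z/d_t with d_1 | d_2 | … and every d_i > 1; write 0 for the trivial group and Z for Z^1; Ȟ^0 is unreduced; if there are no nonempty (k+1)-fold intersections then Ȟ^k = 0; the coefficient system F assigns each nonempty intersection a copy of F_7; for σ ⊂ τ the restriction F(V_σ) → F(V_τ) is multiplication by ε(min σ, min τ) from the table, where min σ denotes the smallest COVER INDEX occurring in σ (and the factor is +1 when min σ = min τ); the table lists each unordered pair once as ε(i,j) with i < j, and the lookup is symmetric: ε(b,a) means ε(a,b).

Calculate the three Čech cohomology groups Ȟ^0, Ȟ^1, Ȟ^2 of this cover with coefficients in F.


Ȟ^0(U;F) ≅ Z/7; Ȟ^1(U;F) ≅ Z/7; Ȟ^2(U;F) ≅ 0

nerve simplices:
  V12={t5,t6} V13={t1} V23={t4}
C dims 3,3; δ0: rk_F7 2
degree 0: 3−2−0 = 1 → Ȟ^0 ≅ Z/7
degree 1: 3−0−2 = 1 → Ȟ^1 ≅ Z/7
degree 2: 0−0−0 = 0 → Ȟ^2 ≅ 0


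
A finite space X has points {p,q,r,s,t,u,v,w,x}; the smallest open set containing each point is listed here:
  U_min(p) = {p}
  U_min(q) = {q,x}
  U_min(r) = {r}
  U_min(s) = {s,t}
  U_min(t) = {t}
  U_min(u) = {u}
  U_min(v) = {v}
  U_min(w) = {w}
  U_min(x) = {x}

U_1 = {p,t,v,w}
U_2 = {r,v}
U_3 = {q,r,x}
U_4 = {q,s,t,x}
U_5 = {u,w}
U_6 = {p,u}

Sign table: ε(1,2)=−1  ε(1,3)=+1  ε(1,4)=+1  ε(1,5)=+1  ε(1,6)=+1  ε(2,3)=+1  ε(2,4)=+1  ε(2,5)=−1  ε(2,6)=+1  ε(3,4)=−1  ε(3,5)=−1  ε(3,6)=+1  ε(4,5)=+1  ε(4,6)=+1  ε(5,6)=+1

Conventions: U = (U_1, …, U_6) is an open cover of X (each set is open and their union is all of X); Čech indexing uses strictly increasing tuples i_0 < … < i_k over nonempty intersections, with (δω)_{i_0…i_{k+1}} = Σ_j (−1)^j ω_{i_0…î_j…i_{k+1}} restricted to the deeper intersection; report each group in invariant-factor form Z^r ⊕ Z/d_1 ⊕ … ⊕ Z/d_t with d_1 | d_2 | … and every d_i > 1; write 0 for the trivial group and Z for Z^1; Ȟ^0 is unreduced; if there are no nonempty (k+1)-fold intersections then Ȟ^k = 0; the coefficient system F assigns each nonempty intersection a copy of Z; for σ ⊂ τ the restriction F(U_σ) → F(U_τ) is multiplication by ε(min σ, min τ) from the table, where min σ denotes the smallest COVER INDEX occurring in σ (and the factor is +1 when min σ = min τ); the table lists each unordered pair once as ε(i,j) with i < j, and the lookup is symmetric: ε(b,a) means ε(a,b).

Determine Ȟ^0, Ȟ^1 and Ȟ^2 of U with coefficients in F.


nonempty overlaps:
  U12={v} U14={t} U15={w} U16={p} U23={r} U34={q,x} U56={u}
C dims 6,7; δ0: rk 5, SNF 1^5
degree 0: 6−5−0 = 1 → Ȟ^0 ≅ Z
degree 1: 7−0−5 = 2 → Ȟ^1 ≅ Z^2
degree 2: 0−0−0 = 0 → Ȟ^2 ≅ 0

Ȟ^0 = Z, Ȟ^1 = Z^2, Ȟ^2 = 0


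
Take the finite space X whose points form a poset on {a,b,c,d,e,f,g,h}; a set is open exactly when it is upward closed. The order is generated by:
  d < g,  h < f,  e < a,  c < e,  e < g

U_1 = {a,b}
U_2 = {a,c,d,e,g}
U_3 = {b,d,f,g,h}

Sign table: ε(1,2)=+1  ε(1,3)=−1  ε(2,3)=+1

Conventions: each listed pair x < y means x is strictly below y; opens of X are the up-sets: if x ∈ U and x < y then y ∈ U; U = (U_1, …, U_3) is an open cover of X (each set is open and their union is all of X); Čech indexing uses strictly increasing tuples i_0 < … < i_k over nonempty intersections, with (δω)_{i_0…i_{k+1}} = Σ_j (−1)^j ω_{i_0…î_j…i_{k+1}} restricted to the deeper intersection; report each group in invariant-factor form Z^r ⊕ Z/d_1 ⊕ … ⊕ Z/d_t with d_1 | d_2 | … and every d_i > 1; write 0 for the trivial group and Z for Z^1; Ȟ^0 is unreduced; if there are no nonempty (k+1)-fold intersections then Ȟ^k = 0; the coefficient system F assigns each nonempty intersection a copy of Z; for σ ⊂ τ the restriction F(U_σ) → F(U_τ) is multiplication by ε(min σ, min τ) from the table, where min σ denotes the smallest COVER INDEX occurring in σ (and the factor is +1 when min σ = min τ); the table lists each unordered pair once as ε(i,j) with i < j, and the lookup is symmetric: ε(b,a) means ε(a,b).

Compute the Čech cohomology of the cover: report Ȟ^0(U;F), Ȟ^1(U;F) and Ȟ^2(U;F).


Ȟ^0(U;F) ≅ 0; Ȟ^1(U;F) ≅ Z/2; Ȟ^2(U;F) ≅ 0

cover nerve:
  U12={a} U13={b} U23={d,g}
C dims 3,3; δ0: rk 3, SNF 1^2·2
Ȟ^0: (3−3)−0=0 ⇒ 0
Ȟ^1: (3−0)−3=0 plus torsion [2] ⇒ Z/2
Ȟ^2: (0−0)−0=0 ⇒ 0


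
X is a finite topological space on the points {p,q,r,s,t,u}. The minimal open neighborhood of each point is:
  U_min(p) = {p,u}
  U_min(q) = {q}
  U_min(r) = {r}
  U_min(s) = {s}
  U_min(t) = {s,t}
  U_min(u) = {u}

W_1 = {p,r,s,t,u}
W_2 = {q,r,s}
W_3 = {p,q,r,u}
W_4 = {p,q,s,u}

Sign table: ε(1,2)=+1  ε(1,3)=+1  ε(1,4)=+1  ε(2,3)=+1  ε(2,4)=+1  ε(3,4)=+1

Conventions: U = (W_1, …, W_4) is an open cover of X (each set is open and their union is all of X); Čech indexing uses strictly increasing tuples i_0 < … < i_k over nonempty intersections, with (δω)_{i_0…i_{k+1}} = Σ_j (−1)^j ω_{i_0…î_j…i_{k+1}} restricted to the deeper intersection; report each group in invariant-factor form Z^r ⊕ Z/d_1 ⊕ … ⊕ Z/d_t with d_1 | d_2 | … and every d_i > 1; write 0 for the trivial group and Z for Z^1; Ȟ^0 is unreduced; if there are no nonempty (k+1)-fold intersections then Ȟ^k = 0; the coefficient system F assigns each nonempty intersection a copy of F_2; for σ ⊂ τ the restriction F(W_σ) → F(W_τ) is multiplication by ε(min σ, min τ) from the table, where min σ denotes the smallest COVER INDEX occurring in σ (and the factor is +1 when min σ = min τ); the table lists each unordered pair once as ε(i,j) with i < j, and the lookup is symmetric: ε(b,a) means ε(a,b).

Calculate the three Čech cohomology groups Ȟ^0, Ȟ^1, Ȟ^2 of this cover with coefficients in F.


Ȟ^0 ≅ Z/2, Ȟ^1 ≅ 0, Ȟ^2 ≅ Z/2

nonempty overlaps:
  W12={r,s} W13={p,r,u} W14={p,s,u} W23={q,r} W24={q,s} W34={p,q,u}
  W123={r} W124={s} W134={p,u} W234={q}
C dims 4,6,4; δ0: rk_F2 3; δ1: rk_F2 3
degree 0: 4−3−0 = 1 → Ȟ^0 ≅ Z/2
degree 1: 6−3−3 = 0 → Ȟ^1 ≅ 0
degree 2: 4−0−3 = 1 → Ȟ^2 ≅ Z/2


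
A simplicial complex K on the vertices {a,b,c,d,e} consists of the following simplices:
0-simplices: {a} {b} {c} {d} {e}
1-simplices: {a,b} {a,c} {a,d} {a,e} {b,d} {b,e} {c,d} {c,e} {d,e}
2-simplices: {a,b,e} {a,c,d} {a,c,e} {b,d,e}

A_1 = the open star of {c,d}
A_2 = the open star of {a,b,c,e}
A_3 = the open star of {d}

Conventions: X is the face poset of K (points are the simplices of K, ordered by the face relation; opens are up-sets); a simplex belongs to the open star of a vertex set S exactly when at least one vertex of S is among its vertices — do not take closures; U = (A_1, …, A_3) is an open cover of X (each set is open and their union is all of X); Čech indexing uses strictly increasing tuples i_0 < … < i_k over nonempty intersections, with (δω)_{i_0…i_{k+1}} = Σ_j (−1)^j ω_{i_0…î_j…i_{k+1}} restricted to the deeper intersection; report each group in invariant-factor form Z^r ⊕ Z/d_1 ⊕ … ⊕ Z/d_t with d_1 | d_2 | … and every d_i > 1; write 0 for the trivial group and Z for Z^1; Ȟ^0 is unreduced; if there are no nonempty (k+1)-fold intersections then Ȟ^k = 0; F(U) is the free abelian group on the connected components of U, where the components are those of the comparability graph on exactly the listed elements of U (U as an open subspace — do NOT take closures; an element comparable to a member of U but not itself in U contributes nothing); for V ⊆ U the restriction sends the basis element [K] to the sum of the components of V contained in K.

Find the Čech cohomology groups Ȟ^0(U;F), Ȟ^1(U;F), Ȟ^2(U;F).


Ȟ^0(U;F) ≅ Z, Ȟ^1(U;F) ≅ Z, Ȟ^2(U;F) ≅ 0

nonempty intersections:
  A1={{c},{d},{a,c},{a,d},{b,d},{c,d},{c,e},{d,e},{a,c,d},{a,c,e},{b,d,e}} A2={{a},{b},{c},{e},{a,b},{a,c},{a,d},{a,e},{b,d},{b,e},{c,d},{c,e},{d,e},{a,b,e},{a,c,d},{a,c,e},{b,d,e}} A3={{d},{a,d},{b,d},{c,d},{d,e},{a,c,d},{b,d,e}}
  A12={{c},{a,c},{a,d},{b,d},{c,d},{c,e},{d,e},{a,c,d},{a,c,e},{b,d,e}} A13={{d},{a,d},{b,d},{c,d},{d,e},{a,c,d},{b,d,e}} A23={{a,d},{b,d},{c,d},{d,e},{a,c,d},{b,d,e}}
  A123={{a,d},{b,d},{c,d},{d,e},{a,c,d},{b,d,e}}
components per intersection:
  A1: {{c},{d},{a,c},{a,d},{b,d},{c,d},{c,e},{d,e},{a,c,d},{a,c,e},{b,d,e}}
  A2: {{a},{b},{c},{e},{a,b},{a,c},{a,d},{a,e},{b,d},{b,e},{c,d},{c,e},{d,e},{a,b,e},{a,c,d},{a,c,e},{b,d,e}}
  A3: {{d},{a,d},{b,d},{c,d},{d,e},{a,c,d},{b,d,e}}
  A12: {{c},{a,c},{a,d},{c,d},{c,e},{a,c,d},{a,c,e}} {{b,d},{d,e},{b,d,e}}
  A13: {{d},{a,d},{b,d},{c,d},{d,e},{a,c,d},{b,d,e}}
  A23: {{a,d},{c,d},{a,c,d}} {{b,d},{d,e},{b,d,e}}
  A123: {{a,d},{c,d},{a,c,d}} {{b,d},{d,e},{b,d,e}}
C dims 3,5,2; δ0: rk 2, SNF 1^2; δ1: rk 2, SNF 1^2
Ȟ^0: (3−2)−0=1 ⇒ Z
Ȟ^1: (5−2)−2=1 ⇒ Z
Ȟ^2: (2−0)−2=0 ⇒ 0


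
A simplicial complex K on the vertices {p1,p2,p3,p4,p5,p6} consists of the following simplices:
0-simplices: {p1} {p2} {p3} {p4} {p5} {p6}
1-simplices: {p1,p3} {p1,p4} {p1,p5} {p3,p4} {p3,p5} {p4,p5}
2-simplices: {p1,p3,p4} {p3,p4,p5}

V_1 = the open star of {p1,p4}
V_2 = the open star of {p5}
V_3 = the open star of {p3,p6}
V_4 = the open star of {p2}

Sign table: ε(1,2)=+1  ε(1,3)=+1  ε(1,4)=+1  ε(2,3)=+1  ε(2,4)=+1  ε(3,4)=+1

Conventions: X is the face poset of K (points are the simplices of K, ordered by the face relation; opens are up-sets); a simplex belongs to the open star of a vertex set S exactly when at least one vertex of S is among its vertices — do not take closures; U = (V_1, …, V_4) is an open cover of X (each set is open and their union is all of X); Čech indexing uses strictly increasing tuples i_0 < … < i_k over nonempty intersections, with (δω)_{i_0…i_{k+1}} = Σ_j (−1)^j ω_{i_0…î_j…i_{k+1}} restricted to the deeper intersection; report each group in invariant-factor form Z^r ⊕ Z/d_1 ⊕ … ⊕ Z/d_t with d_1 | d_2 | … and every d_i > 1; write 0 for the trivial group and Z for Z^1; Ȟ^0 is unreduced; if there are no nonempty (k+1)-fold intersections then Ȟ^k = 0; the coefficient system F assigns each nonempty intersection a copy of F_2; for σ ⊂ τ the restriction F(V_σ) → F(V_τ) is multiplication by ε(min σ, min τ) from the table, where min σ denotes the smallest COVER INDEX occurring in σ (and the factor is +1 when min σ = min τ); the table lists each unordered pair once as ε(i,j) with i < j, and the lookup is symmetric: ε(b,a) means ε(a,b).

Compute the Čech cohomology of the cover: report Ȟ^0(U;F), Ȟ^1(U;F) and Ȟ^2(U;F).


nonempty intersections:
  V1={{p1},{p4},{p1,p3},{p1,p4},{p1,p5},{p3,p4},{p4,p5},{p1,p3,p4},{p3,p4,p5}} V2={{p5},{p1,p5},{p3,p5},{p4,p5},{p3,p4,p5}} V3={{p3},{p6},{p1,p3},{p3,p4},{p3,p5},{p1,p3,p4},{p3,p4,p5}} V4={{p2}}
  V12={{p1,p5},{p4,p5},{p3,p4,p5}} V13={{p1,p3},{p3,p4},{p1,p3,p4},{p3,p4,p5}} V23={{p3,p5},{p3,p4,p5}}
  V123={{p3,p4,p5}}
C dims 4,3,1; δ0: rk_F2 2; δ1: rk_F2 1
Ȟ^0: (4−2)−0=2 ⇒ Z/2 ⊕ Z/2
Ȟ^1: (3−1)−2=0 ⇒ 0
Ȟ^2: (1−0)−1=0 ⇒ 0

Ȟ^0(U;F) ≅ Z/2 ⊕ Z/2, Ȟ^1(U;F) ≅ 0, Ȟ^2(U;F) ≅ 0


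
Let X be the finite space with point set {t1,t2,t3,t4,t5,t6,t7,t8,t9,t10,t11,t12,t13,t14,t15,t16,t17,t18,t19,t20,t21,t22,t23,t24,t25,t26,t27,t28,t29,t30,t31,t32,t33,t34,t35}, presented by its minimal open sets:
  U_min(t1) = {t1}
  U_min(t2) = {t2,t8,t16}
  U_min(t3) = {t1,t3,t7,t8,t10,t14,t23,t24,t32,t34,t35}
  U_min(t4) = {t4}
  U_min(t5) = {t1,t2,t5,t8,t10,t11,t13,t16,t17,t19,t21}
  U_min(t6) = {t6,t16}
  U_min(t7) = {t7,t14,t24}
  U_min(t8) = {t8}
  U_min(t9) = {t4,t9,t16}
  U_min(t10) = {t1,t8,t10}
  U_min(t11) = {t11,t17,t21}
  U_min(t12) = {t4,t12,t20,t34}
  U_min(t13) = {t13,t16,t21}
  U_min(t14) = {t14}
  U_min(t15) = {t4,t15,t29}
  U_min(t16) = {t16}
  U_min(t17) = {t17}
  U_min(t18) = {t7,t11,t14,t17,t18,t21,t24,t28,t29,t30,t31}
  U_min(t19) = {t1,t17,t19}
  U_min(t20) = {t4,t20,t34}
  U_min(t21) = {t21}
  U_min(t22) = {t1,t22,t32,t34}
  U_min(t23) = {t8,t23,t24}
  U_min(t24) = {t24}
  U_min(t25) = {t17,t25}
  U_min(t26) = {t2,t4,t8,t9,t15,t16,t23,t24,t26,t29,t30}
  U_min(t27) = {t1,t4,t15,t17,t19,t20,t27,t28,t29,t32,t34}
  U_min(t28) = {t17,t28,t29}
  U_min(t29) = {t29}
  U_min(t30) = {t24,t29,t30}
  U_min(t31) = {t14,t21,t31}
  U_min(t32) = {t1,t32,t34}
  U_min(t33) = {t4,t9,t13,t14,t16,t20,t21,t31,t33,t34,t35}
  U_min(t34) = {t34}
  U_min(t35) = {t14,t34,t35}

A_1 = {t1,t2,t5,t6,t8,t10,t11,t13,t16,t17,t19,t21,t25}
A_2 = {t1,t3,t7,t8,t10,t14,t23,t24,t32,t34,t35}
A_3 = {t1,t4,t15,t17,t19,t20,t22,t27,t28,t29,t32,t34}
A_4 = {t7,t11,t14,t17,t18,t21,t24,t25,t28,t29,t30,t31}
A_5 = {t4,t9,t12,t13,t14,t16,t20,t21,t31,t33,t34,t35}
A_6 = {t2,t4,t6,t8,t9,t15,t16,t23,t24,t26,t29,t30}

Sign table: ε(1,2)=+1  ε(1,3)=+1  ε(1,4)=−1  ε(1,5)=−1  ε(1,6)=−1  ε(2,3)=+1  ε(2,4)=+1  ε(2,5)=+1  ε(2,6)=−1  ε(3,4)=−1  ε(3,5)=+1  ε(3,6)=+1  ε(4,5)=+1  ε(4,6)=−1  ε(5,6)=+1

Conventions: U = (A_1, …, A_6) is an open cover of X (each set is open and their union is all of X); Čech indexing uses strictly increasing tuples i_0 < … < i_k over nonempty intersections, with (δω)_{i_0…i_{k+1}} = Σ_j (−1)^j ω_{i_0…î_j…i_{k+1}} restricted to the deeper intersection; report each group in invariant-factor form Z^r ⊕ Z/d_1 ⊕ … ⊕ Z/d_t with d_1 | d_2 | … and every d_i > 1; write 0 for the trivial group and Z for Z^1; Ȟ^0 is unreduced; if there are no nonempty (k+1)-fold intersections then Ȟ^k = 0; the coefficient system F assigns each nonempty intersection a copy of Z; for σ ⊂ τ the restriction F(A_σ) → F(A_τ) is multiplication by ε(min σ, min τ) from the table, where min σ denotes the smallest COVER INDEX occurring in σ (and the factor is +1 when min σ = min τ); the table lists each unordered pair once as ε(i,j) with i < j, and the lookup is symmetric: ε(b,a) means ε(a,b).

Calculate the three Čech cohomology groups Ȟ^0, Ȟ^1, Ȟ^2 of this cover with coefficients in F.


Ȟ^0(U;F) ≅ 0; Ȟ^1(U;F) ≅ Z/2; Ȟ^2(U;F) ≅ Z

cover nerve:
  A12={t1,t8,t10} A13={t1,t17,t19} A14={t11,t17,t21,t25} A15={t13,t16,t21} A16={t2,t6,t8,t16} A23={t1,t32,t34} A24={t7,t14,t24} A25={t14,t34,t35} A26={t8,t23,t24} A34={t17,t28,t29} A35={t4,t20,t34} A36={t4,t15,t29} A45={t14,t21,t31} A46={t24,t29,t30} A56={t4,t9,t16}
  A123={t1} A126={t8} A134={t17} A145={t21} A156={t16} A235={t34} A245={t14} A246={t24} A346={t29} A356={t4}
C dims 6,15,10; δ0: rk 6, SNF 1^5·2; δ1: rk 9, SNF 1^9
Ȟ^0: (6−6)−0=0 ⇒ 0
Ȟ^1: (15−9)−6=0 plus torsion [2] ⇒ Z/2
Ȟ^2: (10−0)−9=1 ⇒ Z
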